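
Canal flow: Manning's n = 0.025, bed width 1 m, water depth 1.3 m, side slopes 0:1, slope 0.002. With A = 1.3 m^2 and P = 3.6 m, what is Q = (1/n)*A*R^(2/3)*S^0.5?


R = A/P = 1.3/3.6 = 0.361111
Q = (1/0.025) * 1.3 * 0.361111^(2/3) * 0.002^0.5

1.1793 m^3/s


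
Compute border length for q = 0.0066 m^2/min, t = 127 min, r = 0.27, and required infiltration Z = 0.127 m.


L = q*t/((1+r)*Z)
L = 0.0066*127/((1+0.27)*0.127)
L = 0.8382/0.16129

5.1969 m


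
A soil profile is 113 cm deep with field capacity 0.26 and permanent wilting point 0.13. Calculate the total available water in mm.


AWC = (FC - PWP) * d * 10
AWC = (0.26 - 0.13) * 113 * 10
AWC = 0.1300 * 113 * 10

146.9000 mm


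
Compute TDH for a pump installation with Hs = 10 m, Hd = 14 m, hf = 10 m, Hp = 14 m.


TDH = Hs + Hd + hf + Hp = 10 + 14 + 10 + 14 = 48

48 m


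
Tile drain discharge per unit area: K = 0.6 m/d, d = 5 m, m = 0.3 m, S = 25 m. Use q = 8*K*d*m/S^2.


q = 8*K*d*m/S^2
q = 8*0.6*5*0.3/25^2
q = 7.2000 / 625

0.0115 m/d


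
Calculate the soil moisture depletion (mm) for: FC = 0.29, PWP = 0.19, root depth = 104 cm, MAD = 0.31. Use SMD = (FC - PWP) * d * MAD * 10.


SMD = (FC - PWP) * d * MAD * 10
SMD = (0.29 - 0.19) * 104 * 0.31 * 10
SMD = 0.1000 * 104 * 0.31 * 10

32.2400 mm


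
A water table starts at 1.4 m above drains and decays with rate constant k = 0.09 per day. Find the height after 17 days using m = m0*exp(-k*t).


m = m0 * exp(-k*t)
m = 1.4 * exp(-0.09 * 17)
m = 1.4 * exp(-1.5300)

0.3031 m


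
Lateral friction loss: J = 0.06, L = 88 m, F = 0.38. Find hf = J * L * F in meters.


hf = J * L * F = 0.06 * 88 * 0.38 = 2.0064 m

2.0064 m


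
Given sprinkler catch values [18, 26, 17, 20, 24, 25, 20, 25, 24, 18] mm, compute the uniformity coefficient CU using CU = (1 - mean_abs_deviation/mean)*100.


mean = 21.700000 mm
MAD = 3.100000 mm
CU = (1 - 3.100000/21.700000)*100

85.7143 %


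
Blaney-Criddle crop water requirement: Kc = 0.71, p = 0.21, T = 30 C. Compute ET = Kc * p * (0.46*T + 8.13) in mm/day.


ET = Kc * p * (0.46*T + 8.13)
ET = 0.71 * 0.21 * (0.46*30 + 8.13)
ET = 0.71 * 0.21 * 21.9300

3.2698 mm/day


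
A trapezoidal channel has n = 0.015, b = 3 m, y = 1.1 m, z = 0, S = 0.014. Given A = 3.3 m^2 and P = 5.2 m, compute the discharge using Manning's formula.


R = A/P = 3.3/5.2 = 0.634615
Q = (1/0.015) * 3.3 * 0.634615^(2/3) * 0.014^0.5

19.2233 m^3/s


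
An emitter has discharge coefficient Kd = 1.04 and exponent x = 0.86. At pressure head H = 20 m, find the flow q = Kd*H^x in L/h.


q = Kd * H^x = 1.04 * 20^0.86 = 1.04 * 13.148790

13.6747 L/h


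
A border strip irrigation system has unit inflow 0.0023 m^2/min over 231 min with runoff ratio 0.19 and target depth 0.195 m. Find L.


L = q*t/((1+r)*Z)
L = 0.0023*231/((1+0.19)*0.195)
L = 0.5313/0.23205

2.2896 m


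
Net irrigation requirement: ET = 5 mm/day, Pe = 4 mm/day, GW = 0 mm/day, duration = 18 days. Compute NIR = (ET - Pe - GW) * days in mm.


Daily deficit = ET - Pe - GW = 5 - 4 - 0 = 1 mm/day
NIR = 1 * 18 = 18 mm

18.0000 mm


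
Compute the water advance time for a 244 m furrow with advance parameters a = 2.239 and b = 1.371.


t = (L/a)^(1/b)
t = (244/2.239)^(1/1.371)
t = 108.977222^(1/1.371)

30.6212 min


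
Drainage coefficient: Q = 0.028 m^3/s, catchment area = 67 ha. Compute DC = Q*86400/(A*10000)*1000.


DC = Q * 86400 / (A * 10000) * 1000
DC = 0.028 * 86400 / (67 * 10000) * 1000
DC = 2419200.0000 / 670000

3.6107 mm/day


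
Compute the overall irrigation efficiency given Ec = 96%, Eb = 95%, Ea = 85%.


Ec = 0.96, Eb = 0.95, Ea = 0.85
E = 0.96 * 0.95 * 0.85 * 100 = 77.5200%

77.5200 %


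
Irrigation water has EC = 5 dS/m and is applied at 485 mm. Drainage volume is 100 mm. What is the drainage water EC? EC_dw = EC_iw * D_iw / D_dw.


EC_dw = EC_iw * D_iw / D_dw
EC_dw = 5 * 485 / 100
EC_dw = 2425 / 100

24.2500 dS/m


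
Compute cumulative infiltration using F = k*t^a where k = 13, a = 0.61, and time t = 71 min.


F = k * t^a = 13 * 71^0.61
F = 13 * 13.466899

175.0697 mm


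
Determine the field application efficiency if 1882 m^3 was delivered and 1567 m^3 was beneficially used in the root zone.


Ea = V_root / V_field * 100 = 1567 / 1882 * 100 = 83.2625%

83.2625 %


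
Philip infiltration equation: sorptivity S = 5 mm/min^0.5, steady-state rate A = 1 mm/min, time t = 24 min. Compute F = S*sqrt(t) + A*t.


F = S*sqrt(t) + A*t
F = 5*sqrt(24) + 1*24
F = 5*4.898979 + 24

48.4949 mm


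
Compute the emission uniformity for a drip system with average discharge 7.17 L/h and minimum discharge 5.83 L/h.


EU = (q_min/q_avg)*100 = (5.83/7.17)*100 = 81.3110%

81.3110 %


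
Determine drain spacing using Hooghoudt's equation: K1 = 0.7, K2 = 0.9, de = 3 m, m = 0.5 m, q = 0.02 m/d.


S^2 = 8*K2*de*m/q + 4*K1*m^2/q
S^2 = 8*0.9*3*0.5/0.02 + 4*0.7*0.5^2/0.02
S = sqrt(575.0000)

23.9792 m


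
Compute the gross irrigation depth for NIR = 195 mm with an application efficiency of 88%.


Ea = 88% = 0.88
GID = NIR / Ea = 195 / 0.88 = 221.5909 mm

221.5909 mm


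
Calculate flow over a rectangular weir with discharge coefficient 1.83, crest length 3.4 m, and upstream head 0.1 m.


Q = C * L * H^(3/2) = 1.83 * 3.4 * 0.1^1.5 = 1.83 * 3.4 * 0.031623

0.1968 m^3/s


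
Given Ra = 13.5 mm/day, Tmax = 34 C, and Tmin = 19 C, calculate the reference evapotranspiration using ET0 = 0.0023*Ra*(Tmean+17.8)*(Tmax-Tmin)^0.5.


Tmean = (Tmax + Tmin)/2 = (34 + 19)/2 = 26.5
ET0 = 0.0023 * 13.5 * (26.5 + 17.8) * sqrt(34 - 19)
ET0 = 0.0023 * 13.5 * 44.3 * 3.872983

5.3273 mm/day


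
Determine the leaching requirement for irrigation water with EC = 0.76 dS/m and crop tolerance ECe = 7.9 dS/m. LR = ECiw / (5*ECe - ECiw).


LR = ECiw / (5*ECe - ECiw)
LR = 0.76 / (5*7.9 - 0.76)
LR = 0.76 / 38.7400

0.0196


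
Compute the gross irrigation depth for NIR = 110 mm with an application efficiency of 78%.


Ea = 78% = 0.78
GID = NIR / Ea = 110 / 0.78 = 141.0256 mm

141.0256 mm


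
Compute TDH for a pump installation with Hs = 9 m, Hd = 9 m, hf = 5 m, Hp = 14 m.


TDH = Hs + Hd + hf + Hp = 9 + 9 + 5 + 14 = 37

37 m


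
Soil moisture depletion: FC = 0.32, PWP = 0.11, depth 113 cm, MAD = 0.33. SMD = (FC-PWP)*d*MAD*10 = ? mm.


SMD = (FC - PWP) * d * MAD * 10
SMD = (0.32 - 0.11) * 113 * 0.33 * 10
SMD = 0.2100 * 113 * 0.33 * 10

78.3090 mm


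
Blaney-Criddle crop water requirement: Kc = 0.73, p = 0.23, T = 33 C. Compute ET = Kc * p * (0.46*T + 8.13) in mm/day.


ET = Kc * p * (0.46*T + 8.13)
ET = 0.73 * 0.23 * (0.46*33 + 8.13)
ET = 0.73 * 0.23 * 23.3100

3.9137 mm/day


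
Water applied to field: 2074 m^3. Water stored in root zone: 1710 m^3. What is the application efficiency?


Ea = V_root / V_field * 100 = 1710 / 2074 * 100 = 82.4494%

82.4494 %


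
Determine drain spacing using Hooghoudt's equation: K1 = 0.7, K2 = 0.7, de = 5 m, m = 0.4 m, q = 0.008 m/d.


S^2 = 8*K2*de*m/q + 4*K1*m^2/q
S^2 = 8*0.7*5*0.4/0.008 + 4*0.7*0.4^2/0.008
S = sqrt(1456.0000)

38.1576 m


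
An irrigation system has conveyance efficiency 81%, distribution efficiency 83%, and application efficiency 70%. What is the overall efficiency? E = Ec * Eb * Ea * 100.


Ec = 0.81, Eb = 0.83, Ea = 0.7
E = 0.81 * 0.83 * 0.7 * 100 = 47.0610%

47.0610 %


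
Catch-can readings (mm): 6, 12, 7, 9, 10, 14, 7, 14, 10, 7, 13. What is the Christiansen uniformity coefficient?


mean = 9.909091 mm
MAD = 2.462810 mm
CU = (1 - 2.462810/9.909091)*100

75.1460 %


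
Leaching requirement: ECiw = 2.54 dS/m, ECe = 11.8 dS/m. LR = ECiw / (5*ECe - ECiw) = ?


LR = ECiw / (5*ECe - ECiw)
LR = 2.54 / (5*11.8 - 2.54)
LR = 2.54 / 56.4600

0.0450


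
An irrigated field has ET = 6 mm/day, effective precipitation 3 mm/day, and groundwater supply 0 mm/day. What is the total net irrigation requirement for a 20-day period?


Daily deficit = ET - Pe - GW = 6 - 3 - 0 = 3 mm/day
NIR = 3 * 20 = 60 mm

60.0000 mm


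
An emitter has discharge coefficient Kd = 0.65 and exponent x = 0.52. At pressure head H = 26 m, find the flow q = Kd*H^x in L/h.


q = Kd * H^x = 0.65 * 26^0.52 = 0.65 * 5.442346

3.5375 L/h


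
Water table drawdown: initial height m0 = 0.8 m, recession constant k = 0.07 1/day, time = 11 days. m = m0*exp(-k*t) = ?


m = m0 * exp(-k*t)
m = 0.8 * exp(-0.07 * 11)
m = 0.8 * exp(-0.7700)

0.3704 m


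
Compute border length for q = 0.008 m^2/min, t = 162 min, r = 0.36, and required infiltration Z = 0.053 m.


L = q*t/((1+r)*Z)
L = 0.008*162/((1+0.36)*0.053)
L = 1.296/0.07208

17.9800 m


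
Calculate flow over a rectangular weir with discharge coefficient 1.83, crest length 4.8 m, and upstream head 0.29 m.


Q = C * L * H^(3/2) = 1.83 * 4.8 * 0.29^1.5 = 1.83 * 4.8 * 0.156170

1.3718 m^3/s


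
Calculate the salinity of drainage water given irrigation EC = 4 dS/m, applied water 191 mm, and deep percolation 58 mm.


EC_dw = EC_iw * D_iw / D_dw
EC_dw = 4 * 191 / 58
EC_dw = 764 / 58

13.1724 dS/m


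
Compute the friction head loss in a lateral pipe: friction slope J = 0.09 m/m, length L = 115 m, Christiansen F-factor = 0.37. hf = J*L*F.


hf = J * L * F = 0.09 * 115 * 0.37 = 3.8295 m

3.8295 m


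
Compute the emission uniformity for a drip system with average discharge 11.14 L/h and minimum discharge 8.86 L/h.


EU = (q_min/q_avg)*100 = (8.86/11.14)*100 = 79.5332%

79.5332 %


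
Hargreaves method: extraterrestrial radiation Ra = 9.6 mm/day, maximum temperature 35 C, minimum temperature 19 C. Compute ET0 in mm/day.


Tmean = (Tmax + Tmin)/2 = (35 + 19)/2 = 27.0
ET0 = 0.0023 * 9.6 * (27.0 + 17.8) * sqrt(35 - 19)
ET0 = 0.0023 * 9.6 * 44.8 * 4.000000

3.9567 mm/day


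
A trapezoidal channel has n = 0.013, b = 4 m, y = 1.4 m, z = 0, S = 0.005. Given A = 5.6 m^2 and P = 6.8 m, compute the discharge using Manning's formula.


R = A/P = 5.6/6.8 = 0.823529
Q = (1/0.013) * 5.6 * 0.823529^(2/3) * 0.005^0.5

26.7618 m^3/s


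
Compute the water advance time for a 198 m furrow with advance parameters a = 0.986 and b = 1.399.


t = (L/a)^(1/b)
t = (198/0.986)^(1/1.399)
t = 200.811359^(1/1.399)

44.2613 min


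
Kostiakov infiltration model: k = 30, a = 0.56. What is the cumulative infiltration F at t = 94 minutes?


F = k * t^a = 30 * 94^0.56
F = 30 * 12.733612

382.0084 mm


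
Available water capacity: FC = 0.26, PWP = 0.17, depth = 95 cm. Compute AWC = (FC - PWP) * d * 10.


AWC = (FC - PWP) * d * 10
AWC = (0.26 - 0.17) * 95 * 10
AWC = 0.0900 * 95 * 10

85.5000 mm


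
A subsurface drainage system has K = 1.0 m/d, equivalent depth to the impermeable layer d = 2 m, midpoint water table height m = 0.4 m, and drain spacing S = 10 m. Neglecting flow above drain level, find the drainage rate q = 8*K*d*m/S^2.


q = 8*K*d*m/S^2
q = 8*1.0*2*0.4/10^2
q = 6.4000 / 100

0.0640 m/d


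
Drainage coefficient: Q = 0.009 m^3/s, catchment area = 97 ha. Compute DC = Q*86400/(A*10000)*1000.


DC = Q * 86400 / (A * 10000) * 1000
DC = 0.009 * 86400 / (97 * 10000) * 1000
DC = 777600.0000 / 970000

0.8016 mm/day


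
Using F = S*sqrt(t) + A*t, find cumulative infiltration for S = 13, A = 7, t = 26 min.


F = S*sqrt(t) + A*t
F = 13*sqrt(26) + 7*26
F = 13*5.099020 + 182

248.2873 mm


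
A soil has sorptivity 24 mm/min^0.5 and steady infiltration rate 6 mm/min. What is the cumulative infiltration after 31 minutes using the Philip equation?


F = S*sqrt(t) + A*t
F = 24*sqrt(31) + 6*31
F = 24*5.567764 + 186

319.6263 mm


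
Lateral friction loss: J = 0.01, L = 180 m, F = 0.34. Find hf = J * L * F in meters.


hf = J * L * F = 0.01 * 180 * 0.34 = 0.6120 m

0.6120 m


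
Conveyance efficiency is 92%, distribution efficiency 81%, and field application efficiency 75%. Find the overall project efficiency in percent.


Ec = 0.92, Eb = 0.81, Ea = 0.75
E = 0.92 * 0.81 * 0.75 * 100 = 55.8900%

55.8900 %


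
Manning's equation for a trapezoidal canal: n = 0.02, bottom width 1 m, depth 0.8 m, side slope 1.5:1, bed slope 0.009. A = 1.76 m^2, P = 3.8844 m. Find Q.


R = A/P = 1.76/3.8844 = 0.453094
Q = (1/0.02) * 1.76 * 0.453094^(2/3) * 0.009^0.5

4.9249 m^3/s


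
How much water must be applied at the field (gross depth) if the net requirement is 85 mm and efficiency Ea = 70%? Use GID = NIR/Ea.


Ea = 70% = 0.7
GID = NIR / Ea = 85 / 0.7 = 121.4286 mm

121.4286 mm


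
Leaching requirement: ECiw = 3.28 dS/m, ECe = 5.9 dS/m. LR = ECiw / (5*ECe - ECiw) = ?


LR = ECiw / (5*ECe - ECiw)
LR = 3.28 / (5*5.9 - 3.28)
LR = 3.28 / 26.2200

0.1251


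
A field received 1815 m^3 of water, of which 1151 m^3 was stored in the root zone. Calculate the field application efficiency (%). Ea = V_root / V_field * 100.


Ea = V_root / V_field * 100 = 1151 / 1815 * 100 = 63.4160%

63.4160 %


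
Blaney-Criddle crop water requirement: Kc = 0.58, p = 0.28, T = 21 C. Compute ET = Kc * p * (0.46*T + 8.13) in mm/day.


ET = Kc * p * (0.46*T + 8.13)
ET = 0.58 * 0.28 * (0.46*21 + 8.13)
ET = 0.58 * 0.28 * 17.7900

2.8891 mm/day


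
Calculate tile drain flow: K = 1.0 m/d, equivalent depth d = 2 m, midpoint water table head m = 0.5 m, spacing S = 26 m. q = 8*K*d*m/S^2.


q = 8*K*d*m/S^2
q = 8*1.0*2*0.5/26^2
q = 8.0000 / 676

0.0118 m/d


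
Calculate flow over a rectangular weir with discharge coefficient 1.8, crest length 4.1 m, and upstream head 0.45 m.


Q = C * L * H^(3/2) = 1.8 * 4.1 * 0.45^1.5 = 1.8 * 4.1 * 0.301869

2.2278 m^3/s


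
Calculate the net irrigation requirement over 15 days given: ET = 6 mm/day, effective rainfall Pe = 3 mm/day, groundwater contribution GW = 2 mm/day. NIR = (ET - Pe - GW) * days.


Daily deficit = ET - Pe - GW = 6 - 3 - 2 = 1 mm/day
NIR = 1 * 15 = 15 mm

15.0000 mm


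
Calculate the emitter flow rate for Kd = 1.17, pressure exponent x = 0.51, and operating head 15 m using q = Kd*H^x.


q = Kd * H^x = 1.17 * 15^0.51 = 1.17 * 3.979299

4.6558 L/h


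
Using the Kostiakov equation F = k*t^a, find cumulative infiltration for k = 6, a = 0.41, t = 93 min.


F = k * t^a = 6 * 93^0.41
F = 6 * 6.413248

38.4795 mm


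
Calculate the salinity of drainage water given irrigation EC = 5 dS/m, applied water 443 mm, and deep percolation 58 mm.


EC_dw = EC_iw * D_iw / D_dw
EC_dw = 5 * 443 / 58
EC_dw = 2215 / 58

38.1897 dS/m


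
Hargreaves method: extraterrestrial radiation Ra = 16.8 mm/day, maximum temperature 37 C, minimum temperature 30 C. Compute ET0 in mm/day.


Tmean = (Tmax + Tmin)/2 = (37 + 30)/2 = 33.5
ET0 = 0.0023 * 16.8 * (33.5 + 17.8) * sqrt(37 - 30)
ET0 = 0.0023 * 16.8 * 51.3 * 2.645751

5.2445 mm/day


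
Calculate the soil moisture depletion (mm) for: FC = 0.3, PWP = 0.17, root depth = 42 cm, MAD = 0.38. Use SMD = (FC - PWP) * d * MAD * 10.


SMD = (FC - PWP) * d * MAD * 10
SMD = (0.3 - 0.17) * 42 * 0.38 * 10
SMD = 0.1300 * 42 * 0.38 * 10

20.7480 mm


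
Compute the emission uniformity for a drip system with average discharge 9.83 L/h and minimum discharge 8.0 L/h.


EU = (q_min/q_avg)*100 = (8.0/9.83)*100 = 81.3835%

81.3835 %


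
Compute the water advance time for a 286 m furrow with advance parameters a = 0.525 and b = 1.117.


t = (L/a)^(1/b)
t = (286/0.525)^(1/1.117)
t = 544.761905^(1/1.117)

281.5809 min


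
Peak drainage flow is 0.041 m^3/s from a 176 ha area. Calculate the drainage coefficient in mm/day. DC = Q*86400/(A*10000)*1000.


DC = Q * 86400 / (A * 10000) * 1000
DC = 0.041 * 86400 / (176 * 10000) * 1000
DC = 3542400.0000 / 1760000

2.0127 mm/day


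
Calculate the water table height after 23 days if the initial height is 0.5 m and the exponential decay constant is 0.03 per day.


m = m0 * exp(-k*t)
m = 0.5 * exp(-0.03 * 23)
m = 0.5 * exp(-0.6900)

0.2508 m


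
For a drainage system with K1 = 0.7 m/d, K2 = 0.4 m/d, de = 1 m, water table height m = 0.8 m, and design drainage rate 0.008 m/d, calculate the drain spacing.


S^2 = 8*K2*de*m/q + 4*K1*m^2/q
S^2 = 8*0.4*1*0.8/0.008 + 4*0.7*0.8^2/0.008
S = sqrt(544.0000)

23.3238 m


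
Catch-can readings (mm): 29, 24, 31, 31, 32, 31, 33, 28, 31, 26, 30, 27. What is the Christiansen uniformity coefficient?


mean = 29.416667 mm
MAD = 2.180556 mm
CU = (1 - 2.180556/29.416667)*100

92.5873 %


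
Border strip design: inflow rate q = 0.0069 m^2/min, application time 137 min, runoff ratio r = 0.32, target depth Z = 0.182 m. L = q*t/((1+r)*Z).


L = q*t/((1+r)*Z)
L = 0.0069*137/((1+0.32)*0.182)
L = 0.9453/0.24024

3.9348 m


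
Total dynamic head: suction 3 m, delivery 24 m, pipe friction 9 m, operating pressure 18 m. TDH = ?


TDH = Hs + Hd + hf + Hp = 3 + 24 + 9 + 18 = 54

54 m


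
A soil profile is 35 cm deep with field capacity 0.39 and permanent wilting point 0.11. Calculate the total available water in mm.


AWC = (FC - PWP) * d * 10
AWC = (0.39 - 0.11) * 35 * 10
AWC = 0.2800 * 35 * 10

98.0000 mm


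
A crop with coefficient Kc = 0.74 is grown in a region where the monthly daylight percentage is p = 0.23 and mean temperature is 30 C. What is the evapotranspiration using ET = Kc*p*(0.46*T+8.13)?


ET = Kc * p * (0.46*T + 8.13)
ET = 0.74 * 0.23 * (0.46*30 + 8.13)
ET = 0.74 * 0.23 * 21.9300

3.7325 mm/day


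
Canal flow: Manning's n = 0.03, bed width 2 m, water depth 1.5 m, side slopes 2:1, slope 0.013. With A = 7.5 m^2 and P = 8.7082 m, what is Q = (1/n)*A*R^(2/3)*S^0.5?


R = A/P = 7.5/8.7082 = 0.861257
Q = (1/0.03) * 7.5 * 0.861257^(2/3) * 0.013^0.5

25.8028 m^3/s


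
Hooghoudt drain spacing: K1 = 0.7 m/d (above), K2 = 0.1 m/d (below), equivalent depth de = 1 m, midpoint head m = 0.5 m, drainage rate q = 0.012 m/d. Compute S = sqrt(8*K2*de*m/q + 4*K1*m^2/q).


S^2 = 8*K2*de*m/q + 4*K1*m^2/q
S^2 = 8*0.1*1*0.5/0.012 + 4*0.7*0.5^2/0.012
S = sqrt(91.6667)

9.5743 m


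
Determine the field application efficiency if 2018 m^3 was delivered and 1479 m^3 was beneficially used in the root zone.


Ea = V_root / V_field * 100 = 1479 / 2018 * 100 = 73.2904%

73.2904 %


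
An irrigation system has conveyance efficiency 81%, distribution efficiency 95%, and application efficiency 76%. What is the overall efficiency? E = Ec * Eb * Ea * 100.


Ec = 0.81, Eb = 0.95, Ea = 0.76
E = 0.81 * 0.95 * 0.76 * 100 = 58.4820%

58.4820 %


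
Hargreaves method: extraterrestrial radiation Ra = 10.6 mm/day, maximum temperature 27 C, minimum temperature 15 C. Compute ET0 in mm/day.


Tmean = (Tmax + Tmin)/2 = (27 + 15)/2 = 21.0
ET0 = 0.0023 * 10.6 * (21.0 + 17.8) * sqrt(27 - 15)
ET0 = 0.0023 * 10.6 * 38.8 * 3.464102

3.2768 mm/day


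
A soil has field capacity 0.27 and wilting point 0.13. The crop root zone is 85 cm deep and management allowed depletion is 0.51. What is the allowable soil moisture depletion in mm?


SMD = (FC - PWP) * d * MAD * 10
SMD = (0.27 - 0.13) * 85 * 0.51 * 10
SMD = 0.1400 * 85 * 0.51 * 10

60.6900 mm


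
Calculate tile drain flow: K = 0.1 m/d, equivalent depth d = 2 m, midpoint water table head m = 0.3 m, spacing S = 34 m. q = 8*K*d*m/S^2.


q = 8*K*d*m/S^2
q = 8*0.1*2*0.3/34^2
q = 0.4800 / 1156

4.1522e-04 m/d


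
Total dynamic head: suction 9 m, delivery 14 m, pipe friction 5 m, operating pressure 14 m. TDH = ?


TDH = Hs + Hd + hf + Hp = 9 + 14 + 5 + 14 = 42

42 m


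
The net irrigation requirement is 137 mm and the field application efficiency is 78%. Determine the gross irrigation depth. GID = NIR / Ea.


Ea = 78% = 0.78
GID = NIR / Ea = 137 / 0.78 = 175.6410 mm

175.6410 mm


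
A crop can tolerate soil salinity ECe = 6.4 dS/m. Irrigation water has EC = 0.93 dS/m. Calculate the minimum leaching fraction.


LR = ECiw / (5*ECe - ECiw)
LR = 0.93 / (5*6.4 - 0.93)
LR = 0.93 / 31.0700

0.0299


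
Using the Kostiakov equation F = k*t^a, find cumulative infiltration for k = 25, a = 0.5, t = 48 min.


F = k * t^a = 25 * 48^0.5
F = 25 * 6.928203

173.2051 mm


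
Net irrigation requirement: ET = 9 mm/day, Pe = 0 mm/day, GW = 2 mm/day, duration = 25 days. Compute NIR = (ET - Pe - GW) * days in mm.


Daily deficit = ET - Pe - GW = 9 - 0 - 2 = 7 mm/day
NIR = 7 * 25 = 175 mm

175.0000 mm


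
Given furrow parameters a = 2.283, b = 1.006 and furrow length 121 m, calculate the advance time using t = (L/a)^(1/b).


t = (L/a)^(1/b)
t = (121/2.283)^(1/1.006)
t = 53.000438^(1/1.006)

51.7601 min


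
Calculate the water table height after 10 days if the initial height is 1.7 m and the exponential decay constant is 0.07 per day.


m = m0 * exp(-k*t)
m = 1.7 * exp(-0.07 * 10)
m = 1.7 * exp(-0.7000)

0.8442 m


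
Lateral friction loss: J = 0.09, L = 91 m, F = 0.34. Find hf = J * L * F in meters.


hf = J * L * F = 0.09 * 91 * 0.34 = 2.7846 m

2.7846 m


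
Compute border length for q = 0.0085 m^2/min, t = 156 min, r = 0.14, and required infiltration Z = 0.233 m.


L = q*t/((1+r)*Z)
L = 0.0085*156/((1+0.14)*0.233)
L = 1.326/0.26562

4.9921 m


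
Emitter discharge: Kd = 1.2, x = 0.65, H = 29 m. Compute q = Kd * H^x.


q = Kd * H^x = 1.2 * 29^0.65 = 1.2 * 8.923982

10.7088 L/h


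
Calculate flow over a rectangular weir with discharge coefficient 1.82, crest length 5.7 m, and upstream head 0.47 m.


Q = C * L * H^(3/2) = 1.82 * 5.7 * 0.47^1.5 = 1.82 * 5.7 * 0.322216

3.3427 m^3/s


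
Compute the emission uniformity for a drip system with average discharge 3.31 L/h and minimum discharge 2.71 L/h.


EU = (q_min/q_avg)*100 = (2.71/3.31)*100 = 81.8731%

81.8731 %


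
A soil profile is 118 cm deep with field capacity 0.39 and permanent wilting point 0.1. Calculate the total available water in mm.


AWC = (FC - PWP) * d * 10
AWC = (0.39 - 0.1) * 118 * 10
AWC = 0.2900 * 118 * 10

342.2000 mm


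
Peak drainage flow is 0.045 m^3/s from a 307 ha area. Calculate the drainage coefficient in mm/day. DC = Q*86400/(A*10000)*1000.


DC = Q * 86400 / (A * 10000) * 1000
DC = 0.045 * 86400 / (307 * 10000) * 1000
DC = 3888000.0000 / 3070000

1.2664 mm/day


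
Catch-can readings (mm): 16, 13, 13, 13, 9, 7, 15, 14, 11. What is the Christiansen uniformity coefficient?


mean = 12.333333 mm
MAD = 2.222222 mm
CU = (1 - 2.222222/12.333333)*100

81.9820 %


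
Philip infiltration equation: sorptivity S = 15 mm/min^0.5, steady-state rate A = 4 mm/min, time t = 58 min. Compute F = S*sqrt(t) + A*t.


F = S*sqrt(t) + A*t
F = 15*sqrt(58) + 4*58
F = 15*7.615773 + 232

346.2366 mm


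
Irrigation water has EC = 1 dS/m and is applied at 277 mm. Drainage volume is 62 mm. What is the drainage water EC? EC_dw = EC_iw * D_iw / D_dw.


EC_dw = EC_iw * D_iw / D_dw
EC_dw = 1 * 277 / 62
EC_dw = 277 / 62

4.4677 dS/m


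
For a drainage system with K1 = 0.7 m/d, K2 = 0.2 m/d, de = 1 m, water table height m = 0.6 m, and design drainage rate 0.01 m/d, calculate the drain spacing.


S^2 = 8*K2*de*m/q + 4*K1*m^2/q
S^2 = 8*0.2*1*0.6/0.01 + 4*0.7*0.6^2/0.01
S = sqrt(196.8000)

14.0285 m


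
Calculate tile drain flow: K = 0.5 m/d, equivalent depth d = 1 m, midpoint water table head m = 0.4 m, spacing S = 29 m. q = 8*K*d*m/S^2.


q = 8*K*d*m/S^2
q = 8*0.5*1*0.4/29^2
q = 1.6000 / 841

0.0019 m/d


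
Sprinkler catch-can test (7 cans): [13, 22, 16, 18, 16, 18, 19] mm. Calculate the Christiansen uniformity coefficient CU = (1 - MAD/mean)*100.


mean = 17.428571 mm
MAD = 2.081633 mm
CU = (1 - 2.081633/17.428571)*100

88.0562 %


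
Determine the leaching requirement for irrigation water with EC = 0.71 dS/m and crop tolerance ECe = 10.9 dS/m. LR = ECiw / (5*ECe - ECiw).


LR = ECiw / (5*ECe - ECiw)
LR = 0.71 / (5*10.9 - 0.71)
LR = 0.71 / 53.7900

0.0132


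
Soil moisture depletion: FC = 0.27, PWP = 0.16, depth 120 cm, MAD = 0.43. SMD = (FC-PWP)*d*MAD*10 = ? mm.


SMD = (FC - PWP) * d * MAD * 10
SMD = (0.27 - 0.16) * 120 * 0.43 * 10
SMD = 0.1100 * 120 * 0.43 * 10

56.7600 mm


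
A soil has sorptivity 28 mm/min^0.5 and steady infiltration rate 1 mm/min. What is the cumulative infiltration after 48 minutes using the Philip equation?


F = S*sqrt(t) + A*t
F = 28*sqrt(48) + 1*48
F = 28*6.928203 + 48

241.9897 mm


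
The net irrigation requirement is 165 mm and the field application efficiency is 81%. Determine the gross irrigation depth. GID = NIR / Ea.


Ea = 81% = 0.81
GID = NIR / Ea = 165 / 0.81 = 203.7037 mm

203.7037 mm


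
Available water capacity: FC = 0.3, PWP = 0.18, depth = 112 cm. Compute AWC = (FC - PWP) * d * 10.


AWC = (FC - PWP) * d * 10
AWC = (0.3 - 0.18) * 112 * 10
AWC = 0.1200 * 112 * 10

134.4000 mm


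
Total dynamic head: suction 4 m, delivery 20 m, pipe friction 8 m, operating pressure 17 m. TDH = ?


TDH = Hs + Hd + hf + Hp = 4 + 20 + 8 + 17 = 49

49 m


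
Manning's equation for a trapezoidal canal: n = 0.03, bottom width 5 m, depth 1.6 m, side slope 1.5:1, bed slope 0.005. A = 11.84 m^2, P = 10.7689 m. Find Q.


R = A/P = 11.84/10.7689 = 1.099462
Q = (1/0.03) * 11.84 * 1.099462^(2/3) * 0.005^0.5

29.7282 m^3/s


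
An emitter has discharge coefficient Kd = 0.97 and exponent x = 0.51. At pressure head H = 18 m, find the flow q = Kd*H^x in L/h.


q = Kd * H^x = 0.97 * 18^0.51 = 0.97 * 4.367058

4.2360 L/h


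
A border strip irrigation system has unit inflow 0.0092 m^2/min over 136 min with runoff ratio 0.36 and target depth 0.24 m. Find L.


L = q*t/((1+r)*Z)
L = 0.0092*136/((1+0.36)*0.24)
L = 1.2512/0.3264

3.8333 m


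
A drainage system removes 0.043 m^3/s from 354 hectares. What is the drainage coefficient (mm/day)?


DC = Q * 86400 / (A * 10000) * 1000
DC = 0.043 * 86400 / (354 * 10000) * 1000
DC = 3715200.0000 / 3540000

1.0495 mm/day


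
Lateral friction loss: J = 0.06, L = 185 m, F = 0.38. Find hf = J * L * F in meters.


hf = J * L * F = 0.06 * 185 * 0.38 = 4.2180 m

4.2180 m


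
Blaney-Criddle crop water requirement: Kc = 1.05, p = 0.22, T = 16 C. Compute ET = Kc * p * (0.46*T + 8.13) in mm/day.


ET = Kc * p * (0.46*T + 8.13)
ET = 1.05 * 0.22 * (0.46*16 + 8.13)
ET = 1.05 * 0.22 * 15.4900

3.5782 mm/day


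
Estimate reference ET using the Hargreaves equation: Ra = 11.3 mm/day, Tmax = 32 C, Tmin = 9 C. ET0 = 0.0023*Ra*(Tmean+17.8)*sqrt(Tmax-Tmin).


Tmean = (Tmax + Tmin)/2 = (32 + 9)/2 = 20.5
ET0 = 0.0023 * 11.3 * (20.5 + 17.8) * sqrt(32 - 9)
ET0 = 0.0023 * 11.3 * 38.3 * 4.795832

4.7739 mm/day


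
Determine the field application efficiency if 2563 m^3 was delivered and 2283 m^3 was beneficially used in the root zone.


Ea = V_root / V_field * 100 = 2283 / 2563 * 100 = 89.0753%

89.0753 %


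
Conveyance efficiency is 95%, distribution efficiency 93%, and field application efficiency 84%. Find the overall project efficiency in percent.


Ec = 0.95, Eb = 0.93, Ea = 0.84
E = 0.95 * 0.93 * 0.84 * 100 = 74.2140%

74.2140 %


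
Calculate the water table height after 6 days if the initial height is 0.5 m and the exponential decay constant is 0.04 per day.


m = m0 * exp(-k*t)
m = 0.5 * exp(-0.04 * 6)
m = 0.5 * exp(-0.2400)

0.3933 m


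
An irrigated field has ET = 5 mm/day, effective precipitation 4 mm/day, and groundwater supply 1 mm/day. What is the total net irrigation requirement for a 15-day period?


Daily deficit = ET - Pe - GW = 5 - 4 - 1 = 0 mm/day
NIR = 0 * 15 = 0 mm

0 mm


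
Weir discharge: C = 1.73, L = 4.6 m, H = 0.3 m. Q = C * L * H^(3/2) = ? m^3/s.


Q = C * L * H^(3/2) = 1.73 * 4.6 * 0.3^1.5 = 1.73 * 4.6 * 0.164317

1.3076 m^3/s


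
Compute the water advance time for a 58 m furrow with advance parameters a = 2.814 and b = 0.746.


t = (L/a)^(1/b)
t = (58/2.814)^(1/0.746)
t = 20.611230^(1/0.746)

57.7475 min


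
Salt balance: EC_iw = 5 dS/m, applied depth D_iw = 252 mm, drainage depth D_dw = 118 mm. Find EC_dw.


EC_dw = EC_iw * D_iw / D_dw
EC_dw = 5 * 252 / 118
EC_dw = 1260 / 118

10.6780 dS/m


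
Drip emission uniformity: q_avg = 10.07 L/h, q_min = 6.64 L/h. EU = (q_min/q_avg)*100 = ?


EU = (q_min/q_avg)*100 = (6.64/10.07)*100 = 65.9384%

65.9384 %


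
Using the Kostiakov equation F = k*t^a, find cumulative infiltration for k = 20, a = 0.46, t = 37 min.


F = k * t^a = 20 * 37^0.46
F = 20 * 5.264690

105.2938 mm


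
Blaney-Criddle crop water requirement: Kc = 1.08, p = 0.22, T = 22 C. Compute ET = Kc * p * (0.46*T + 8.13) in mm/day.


ET = Kc * p * (0.46*T + 8.13)
ET = 1.08 * 0.22 * (0.46*22 + 8.13)
ET = 1.08 * 0.22 * 18.2500

4.3362 mm/day


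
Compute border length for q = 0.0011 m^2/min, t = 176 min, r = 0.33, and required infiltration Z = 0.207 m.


L = q*t/((1+r)*Z)
L = 0.0011*176/((1+0.33)*0.207)
L = 0.1936/0.27531

0.7032 m


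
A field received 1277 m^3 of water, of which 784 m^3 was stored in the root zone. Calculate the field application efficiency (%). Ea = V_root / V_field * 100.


Ea = V_root / V_field * 100 = 784 / 1277 * 100 = 61.3939%

61.3939 %


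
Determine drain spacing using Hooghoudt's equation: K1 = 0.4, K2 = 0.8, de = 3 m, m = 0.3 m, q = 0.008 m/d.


S^2 = 8*K2*de*m/q + 4*K1*m^2/q
S^2 = 8*0.8*3*0.3/0.008 + 4*0.4*0.3^2/0.008
S = sqrt(738.0000)

27.1662 m


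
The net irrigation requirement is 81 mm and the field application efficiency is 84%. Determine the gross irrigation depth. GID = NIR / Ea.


Ea = 84% = 0.84
GID = NIR / Ea = 81 / 0.84 = 96.4286 mm

96.4286 mm


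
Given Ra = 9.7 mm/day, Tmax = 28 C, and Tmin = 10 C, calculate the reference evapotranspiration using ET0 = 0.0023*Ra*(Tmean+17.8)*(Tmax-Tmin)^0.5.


Tmean = (Tmax + Tmin)/2 = (28 + 10)/2 = 19.0
ET0 = 0.0023 * 9.7 * (19.0 + 17.8) * sqrt(28 - 10)
ET0 = 0.0023 * 9.7 * 36.8 * 4.242641

3.4832 mm/day


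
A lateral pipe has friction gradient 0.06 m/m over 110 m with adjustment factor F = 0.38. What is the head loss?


hf = J * L * F = 0.06 * 110 * 0.38 = 2.5080 m

2.5080 m


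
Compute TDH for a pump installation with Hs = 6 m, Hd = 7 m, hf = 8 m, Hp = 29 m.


TDH = Hs + Hd + hf + Hp = 6 + 7 + 8 + 29 = 50

50 m


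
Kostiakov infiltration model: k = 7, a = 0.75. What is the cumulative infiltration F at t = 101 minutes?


F = k * t^a = 7 * 101^0.75
F = 7 * 31.859652

223.0176 mm


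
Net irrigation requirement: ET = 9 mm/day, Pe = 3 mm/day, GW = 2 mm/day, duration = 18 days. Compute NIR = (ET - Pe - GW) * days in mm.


Daily deficit = ET - Pe - GW = 9 - 3 - 2 = 4 mm/day
NIR = 4 * 18 = 72 mm

72.0000 mm


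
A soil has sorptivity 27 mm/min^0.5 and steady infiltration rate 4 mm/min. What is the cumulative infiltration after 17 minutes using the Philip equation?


F = S*sqrt(t) + A*t
F = 27*sqrt(17) + 4*17
F = 27*4.123106 + 68

179.3239 mm


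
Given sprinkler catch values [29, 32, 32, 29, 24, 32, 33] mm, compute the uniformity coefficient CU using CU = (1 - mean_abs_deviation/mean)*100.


mean = 30.142857 mm
MAD = 2.408163 mm
CU = (1 - 2.408163/30.142857)*100

92.0108 %


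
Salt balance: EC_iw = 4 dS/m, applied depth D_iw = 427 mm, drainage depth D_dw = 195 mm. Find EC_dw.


EC_dw = EC_iw * D_iw / D_dw
EC_dw = 4 * 427 / 195
EC_dw = 1708 / 195

8.7590 dS/m


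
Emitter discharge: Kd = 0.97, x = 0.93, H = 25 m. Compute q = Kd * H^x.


q = Kd * H^x = 0.97 * 25^0.93 = 0.97 * 19.956492

19.3578 L/h


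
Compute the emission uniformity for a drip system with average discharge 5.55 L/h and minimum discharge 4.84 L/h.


EU = (q_min/q_avg)*100 = (4.84/5.55)*100 = 87.2072%

87.2072 %


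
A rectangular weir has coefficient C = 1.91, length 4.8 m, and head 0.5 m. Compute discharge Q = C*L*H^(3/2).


Q = C * L * H^(3/2) = 1.91 * 4.8 * 0.5^1.5 = 1.91 * 4.8 * 0.353553

3.2414 m^3/s


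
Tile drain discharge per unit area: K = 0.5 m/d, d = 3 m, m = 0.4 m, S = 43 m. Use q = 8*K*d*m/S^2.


q = 8*K*d*m/S^2
q = 8*0.5*3*0.4/43^2
q = 4.8000 / 1849

0.0026 m/d


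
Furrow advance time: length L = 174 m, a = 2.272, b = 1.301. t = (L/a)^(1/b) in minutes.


t = (L/a)^(1/b)
t = (174/2.272)^(1/1.301)
t = 76.584507^(1/1.301)

28.0689 min


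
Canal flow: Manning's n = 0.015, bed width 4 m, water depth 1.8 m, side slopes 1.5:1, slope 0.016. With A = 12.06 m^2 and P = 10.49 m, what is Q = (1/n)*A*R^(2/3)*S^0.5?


R = A/P = 12.06/10.49 = 1.149666
Q = (1/0.015) * 12.06 * 1.149666^(2/3) * 0.016^0.5

111.6085 m^3/s


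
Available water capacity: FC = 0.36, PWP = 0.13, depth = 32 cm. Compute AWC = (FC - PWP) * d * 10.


AWC = (FC - PWP) * d * 10
AWC = (0.36 - 0.13) * 32 * 10
AWC = 0.2300 * 32 * 10

73.6000 mm


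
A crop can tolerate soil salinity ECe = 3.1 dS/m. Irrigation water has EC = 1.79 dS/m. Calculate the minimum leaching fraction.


LR = ECiw / (5*ECe - ECiw)
LR = 1.79 / (5*3.1 - 1.79)
LR = 1.79 / 13.7100

0.1306


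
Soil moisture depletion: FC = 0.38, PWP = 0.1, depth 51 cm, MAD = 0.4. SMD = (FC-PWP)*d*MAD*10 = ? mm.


SMD = (FC - PWP) * d * MAD * 10
SMD = (0.38 - 0.1) * 51 * 0.4 * 10
SMD = 0.2800 * 51 * 0.4 * 10

57.1200 mm


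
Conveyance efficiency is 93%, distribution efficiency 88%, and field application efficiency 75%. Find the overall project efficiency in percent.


Ec = 0.93, Eb = 0.88, Ea = 0.75
E = 0.93 * 0.88 * 0.75 * 100 = 61.3800%

61.3800 %


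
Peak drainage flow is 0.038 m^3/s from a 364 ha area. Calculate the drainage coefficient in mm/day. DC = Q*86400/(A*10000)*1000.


DC = Q * 86400 / (A * 10000) * 1000
DC = 0.038 * 86400 / (364 * 10000) * 1000
DC = 3283200.0000 / 3640000

0.9020 mm/day


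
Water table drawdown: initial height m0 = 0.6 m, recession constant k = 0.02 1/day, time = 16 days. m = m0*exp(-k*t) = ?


m = m0 * exp(-k*t)
m = 0.6 * exp(-0.02 * 16)
m = 0.6 * exp(-0.3200)

0.4357 m


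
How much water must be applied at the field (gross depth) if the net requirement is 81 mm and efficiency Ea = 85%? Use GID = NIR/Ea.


Ea = 85% = 0.85
GID = NIR / Ea = 81 / 0.85 = 95.2941 mm

95.2941 mm


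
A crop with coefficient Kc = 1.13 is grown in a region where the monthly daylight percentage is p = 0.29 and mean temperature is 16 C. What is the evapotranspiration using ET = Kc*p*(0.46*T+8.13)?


ET = Kc * p * (0.46*T + 8.13)
ET = 1.13 * 0.29 * (0.46*16 + 8.13)
ET = 1.13 * 0.29 * 15.4900

5.0761 mm/day


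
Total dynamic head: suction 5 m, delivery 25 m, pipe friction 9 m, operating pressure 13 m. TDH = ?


TDH = Hs + Hd + hf + Hp = 5 + 25 + 9 + 13 = 52

52 m


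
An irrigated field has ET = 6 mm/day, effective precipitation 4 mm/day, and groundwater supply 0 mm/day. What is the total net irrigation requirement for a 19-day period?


Daily deficit = ET - Pe - GW = 6 - 4 - 0 = 2 mm/day
NIR = 2 * 19 = 38 mm

38.0000 mm


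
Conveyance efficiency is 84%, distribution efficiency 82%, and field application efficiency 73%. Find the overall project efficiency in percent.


Ec = 0.84, Eb = 0.82, Ea = 0.73
E = 0.84 * 0.82 * 0.73 * 100 = 50.2824%

50.2824 %


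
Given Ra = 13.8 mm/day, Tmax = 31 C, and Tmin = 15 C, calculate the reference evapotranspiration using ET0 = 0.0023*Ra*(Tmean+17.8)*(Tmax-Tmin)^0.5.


Tmean = (Tmax + Tmin)/2 = (31 + 15)/2 = 23.0
ET0 = 0.0023 * 13.8 * (23.0 + 17.8) * sqrt(31 - 15)
ET0 = 0.0023 * 13.8 * 40.8 * 4.000000

5.1800 mm/day


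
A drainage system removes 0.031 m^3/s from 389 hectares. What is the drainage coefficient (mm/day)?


DC = Q * 86400 / (A * 10000) * 1000
DC = 0.031 * 86400 / (389 * 10000) * 1000
DC = 2678400.0000 / 3890000

0.6885 mm/day


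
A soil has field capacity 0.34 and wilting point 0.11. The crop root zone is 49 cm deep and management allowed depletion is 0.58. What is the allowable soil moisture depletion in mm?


SMD = (FC - PWP) * d * MAD * 10
SMD = (0.34 - 0.11) * 49 * 0.58 * 10
SMD = 0.2300 * 49 * 0.58 * 10

65.3660 mm


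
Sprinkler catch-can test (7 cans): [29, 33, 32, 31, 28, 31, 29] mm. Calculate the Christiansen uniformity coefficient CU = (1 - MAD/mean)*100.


mean = 30.428571 mm
MAD = 1.510204 mm
CU = (1 - 1.510204/30.428571)*100

95.0369 %


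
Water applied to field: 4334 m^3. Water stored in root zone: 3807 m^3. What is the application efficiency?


Ea = V_root / V_field * 100 = 3807 / 4334 * 100 = 87.8403%

87.8403 %


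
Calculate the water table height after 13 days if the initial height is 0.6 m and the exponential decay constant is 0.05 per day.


m = m0 * exp(-k*t)
m = 0.6 * exp(-0.05 * 13)
m = 0.6 * exp(-0.6500)

0.3132 m


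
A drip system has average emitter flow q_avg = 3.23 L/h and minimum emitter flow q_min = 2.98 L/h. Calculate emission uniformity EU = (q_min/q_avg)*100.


EU = (q_min/q_avg)*100 = (2.98/3.23)*100 = 92.2601%

92.2601 %


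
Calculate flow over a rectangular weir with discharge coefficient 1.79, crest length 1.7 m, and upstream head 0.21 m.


Q = C * L * H^(3/2) = 1.79 * 1.7 * 0.21^1.5 = 1.79 * 1.7 * 0.096234

0.2928 m^3/s


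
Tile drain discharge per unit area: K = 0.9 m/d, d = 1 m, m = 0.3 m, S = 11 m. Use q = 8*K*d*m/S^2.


q = 8*K*d*m/S^2
q = 8*0.9*1*0.3/11^2
q = 2.1600 / 121

0.0179 m/d


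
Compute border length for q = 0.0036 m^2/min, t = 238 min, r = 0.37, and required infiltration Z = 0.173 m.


L = q*t/((1+r)*Z)
L = 0.0036*238/((1+0.37)*0.173)
L = 0.8568/0.23701

3.6150 m


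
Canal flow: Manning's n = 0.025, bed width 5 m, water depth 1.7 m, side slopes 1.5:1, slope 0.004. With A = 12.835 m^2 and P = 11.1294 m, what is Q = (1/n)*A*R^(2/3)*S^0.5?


R = A/P = 12.835/11.1294 = 1.153252
Q = (1/0.025) * 12.835 * 1.153252^(2/3) * 0.004^0.5

35.7083 m^3/s


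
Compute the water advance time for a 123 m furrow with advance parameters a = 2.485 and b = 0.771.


t = (L/a)^(1/b)
t = (123/2.485)^(1/0.771)
t = 49.496982^(1/0.771)

157.7238 min


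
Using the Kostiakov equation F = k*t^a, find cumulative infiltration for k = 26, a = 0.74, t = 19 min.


F = k * t^a = 26 * 19^0.74
F = 26 * 8.836447

229.7476 mm


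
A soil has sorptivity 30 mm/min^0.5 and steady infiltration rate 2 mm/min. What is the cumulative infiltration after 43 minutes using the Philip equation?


F = S*sqrt(t) + A*t
F = 30*sqrt(43) + 2*43
F = 30*6.557439 + 86

282.7232 mm


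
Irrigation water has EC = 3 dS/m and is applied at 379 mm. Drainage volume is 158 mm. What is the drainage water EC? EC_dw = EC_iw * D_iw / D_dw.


EC_dw = EC_iw * D_iw / D_dw
EC_dw = 3 * 379 / 158
EC_dw = 1137 / 158

7.1962 dS/m


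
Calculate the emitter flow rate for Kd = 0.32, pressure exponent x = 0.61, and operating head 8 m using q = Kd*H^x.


q = Kd * H^x = 0.32 * 8^0.61 = 0.32 * 3.555371

1.1377 L/h


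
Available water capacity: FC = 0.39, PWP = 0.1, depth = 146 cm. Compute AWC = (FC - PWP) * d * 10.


AWC = (FC - PWP) * d * 10
AWC = (0.39 - 0.1) * 146 * 10
AWC = 0.2900 * 146 * 10

423.4000 mm


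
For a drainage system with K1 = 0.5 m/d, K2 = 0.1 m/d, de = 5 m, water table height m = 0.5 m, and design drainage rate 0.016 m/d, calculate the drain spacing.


S^2 = 8*K2*de*m/q + 4*K1*m^2/q
S^2 = 8*0.1*5*0.5/0.016 + 4*0.5*0.5^2/0.016
S = sqrt(156.2500)

12.5000 m


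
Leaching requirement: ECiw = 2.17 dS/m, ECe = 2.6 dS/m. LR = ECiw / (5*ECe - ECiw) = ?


LR = ECiw / (5*ECe - ECiw)
LR = 2.17 / (5*2.6 - 2.17)
LR = 2.17 / 10.8300

0.2004


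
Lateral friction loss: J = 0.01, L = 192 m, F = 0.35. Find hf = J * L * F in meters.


hf = J * L * F = 0.01 * 192 * 0.35 = 0.6720 m

0.6720 m


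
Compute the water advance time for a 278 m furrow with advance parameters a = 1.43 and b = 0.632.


t = (L/a)^(1/b)
t = (278/1.43)^(1/0.632)
t = 194.405594^(1/0.632)

4181.9094 min


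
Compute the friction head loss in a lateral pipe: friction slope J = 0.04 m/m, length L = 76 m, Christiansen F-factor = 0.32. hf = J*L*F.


hf = J * L * F = 0.04 * 76 * 0.32 = 0.9728 m

0.9728 m


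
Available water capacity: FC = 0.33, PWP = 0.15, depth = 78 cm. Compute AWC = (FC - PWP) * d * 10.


AWC = (FC - PWP) * d * 10
AWC = (0.33 - 0.15) * 78 * 10
AWC = 0.1800 * 78 * 10

140.4000 mm
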